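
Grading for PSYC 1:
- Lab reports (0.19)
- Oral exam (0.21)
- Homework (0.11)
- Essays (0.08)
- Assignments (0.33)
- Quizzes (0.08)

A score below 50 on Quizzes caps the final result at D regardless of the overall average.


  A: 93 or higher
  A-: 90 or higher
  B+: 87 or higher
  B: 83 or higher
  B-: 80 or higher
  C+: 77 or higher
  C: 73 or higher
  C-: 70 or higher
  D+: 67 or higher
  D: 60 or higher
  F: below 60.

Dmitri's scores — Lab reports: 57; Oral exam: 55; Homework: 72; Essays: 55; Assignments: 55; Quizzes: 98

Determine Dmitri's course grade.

Quizzes score 98 ≥ 50: minimum met.
Weighted total:
  Lab reports 57 × 0.19 = 10.83
  Oral exam 55 × 0.21 = 11.55
  Homework 72 × 0.11 = 7.92
  Essays 55 × 0.08 = 4.4
  Assignments 55 × 0.33 = 18.15
  Quizzes 98 × 0.08 = 7.84
Sum = 60.69
60.69 is ≥ 60 and < 67 → D

D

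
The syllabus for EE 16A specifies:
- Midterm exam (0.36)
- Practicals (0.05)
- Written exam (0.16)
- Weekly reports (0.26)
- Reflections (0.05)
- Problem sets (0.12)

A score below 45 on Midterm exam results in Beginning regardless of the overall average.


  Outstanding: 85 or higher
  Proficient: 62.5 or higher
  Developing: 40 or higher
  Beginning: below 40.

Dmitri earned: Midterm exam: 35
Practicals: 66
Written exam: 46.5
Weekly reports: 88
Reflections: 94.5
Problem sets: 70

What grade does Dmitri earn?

Midterm exam score 35 < 45: minimum not met.
Weighted total:
  Midterm exam 35 × 0.36 = 12.6
  Practicals 66 × 0.05 = 3.3
  Written exam 46.5 × 0.16 = 7.44
  Weekly reports 88 × 0.26 = 22.88
  Reflections 94.5 × 0.05 = 4.725
  Problem sets 70 × 0.12 = 8.4
Sum = 59.345
Because the Midterm exam minimum was not met, the result is Beginning.

Beginning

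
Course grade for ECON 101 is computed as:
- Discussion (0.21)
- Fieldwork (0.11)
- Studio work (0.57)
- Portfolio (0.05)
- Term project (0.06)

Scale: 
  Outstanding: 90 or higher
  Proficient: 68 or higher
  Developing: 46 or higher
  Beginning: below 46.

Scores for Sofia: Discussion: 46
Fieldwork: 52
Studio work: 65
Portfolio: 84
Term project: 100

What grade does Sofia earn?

Developing

Weighted total:
  Discussion 46 × 0.21 = 9.66
  Fieldwork 52 × 0.11 = 5.72
  Studio work 65 × 0.57 = 37.05
  Portfolio 84 × 0.05 = 4.2
  Term project 100 × 0.06 = 6
Sum = 62.63
62.63 is ≥ 46 and < 68 → Developing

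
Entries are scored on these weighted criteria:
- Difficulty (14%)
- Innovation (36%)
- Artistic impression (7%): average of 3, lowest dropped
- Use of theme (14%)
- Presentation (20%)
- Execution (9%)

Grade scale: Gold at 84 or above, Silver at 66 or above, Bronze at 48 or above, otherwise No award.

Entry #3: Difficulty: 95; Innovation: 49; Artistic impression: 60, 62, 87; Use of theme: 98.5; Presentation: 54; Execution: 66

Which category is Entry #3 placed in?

Artistic impression: drop 60 → average of remaining 2 = 149/2 = 74.5
Weighted total:
  Difficulty 95 × 0.14 = 13.3
  Innovation 49 × 0.36 = 17.64
  Artistic impression 74.5 × 0.07 = 5.215
  Use of theme 98.5 × 0.14 = 13.79
  Presentation 54 × 0.2 = 10.8
  Execution 66 × 0.09 = 5.94
Sum = 66.685
66.685 is ≥ 66 and < 84 → Silver

Silver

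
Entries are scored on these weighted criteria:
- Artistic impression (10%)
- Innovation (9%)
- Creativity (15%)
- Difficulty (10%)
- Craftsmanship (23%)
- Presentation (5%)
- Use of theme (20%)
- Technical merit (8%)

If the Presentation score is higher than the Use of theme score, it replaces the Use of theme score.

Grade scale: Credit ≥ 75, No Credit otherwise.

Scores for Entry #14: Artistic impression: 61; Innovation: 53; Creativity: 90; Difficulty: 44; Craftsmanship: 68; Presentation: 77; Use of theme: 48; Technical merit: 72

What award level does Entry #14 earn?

Presentation (77) > Use of theme (48), so Use of theme counts as 77.
Weighted total:
  Artistic impression 61 × 0.1 = 6.1
  Innovation 53 × 0.09 = 4.77
  Creativity 90 × 0.15 = 13.5
  Difficulty 44 × 0.1 = 4.4
  Craftsmanship 68 × 0.23 = 15.64
  Presentation 77 × 0.05 = 3.85
  Use of theme 77 × 0.2 = 15.4
  Technical merit 72 × 0.08 = 5.76
Sum = 69.42
69.42 < 75 → No Credit

No Credit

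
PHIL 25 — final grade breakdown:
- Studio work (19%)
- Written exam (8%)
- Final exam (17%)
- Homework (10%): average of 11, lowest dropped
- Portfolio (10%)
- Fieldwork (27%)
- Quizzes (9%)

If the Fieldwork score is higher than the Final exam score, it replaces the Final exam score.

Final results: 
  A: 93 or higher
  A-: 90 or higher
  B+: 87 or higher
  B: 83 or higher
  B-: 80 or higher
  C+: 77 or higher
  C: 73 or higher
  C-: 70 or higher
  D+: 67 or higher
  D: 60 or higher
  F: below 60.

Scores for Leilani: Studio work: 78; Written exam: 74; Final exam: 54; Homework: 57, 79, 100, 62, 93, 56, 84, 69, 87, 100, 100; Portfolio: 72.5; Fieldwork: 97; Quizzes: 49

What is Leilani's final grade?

B

Homework: drop 56 → average of remaining 10 = 831/10 = 83.1
Fieldwork (97) > Final exam (54), so Final exam counts as 97.
Weighted total:
  Studio work 78 × 0.19 = 14.82
  Written exam 74 × 0.08 = 5.92
  Final exam 97 × 0.17 = 16.49
  Homework 83.1 × 0.1 = 8.31
  Portfolio 72.5 × 0.1 = 7.25
  Fieldwork 97 × 0.27 = 26.19
  Quizzes 49 × 0.09 = 4.41
Sum = 83.39
83.39 is ≥ 83 and < 87 → B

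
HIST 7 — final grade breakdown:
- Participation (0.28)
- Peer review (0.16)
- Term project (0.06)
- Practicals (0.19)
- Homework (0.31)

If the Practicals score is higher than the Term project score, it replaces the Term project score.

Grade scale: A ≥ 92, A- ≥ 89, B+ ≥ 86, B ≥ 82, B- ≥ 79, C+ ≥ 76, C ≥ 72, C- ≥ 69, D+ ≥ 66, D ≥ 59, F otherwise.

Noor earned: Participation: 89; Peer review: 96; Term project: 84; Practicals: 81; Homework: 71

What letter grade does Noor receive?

B

Practicals (81) ≤ Term project (84), so Term project stays at 84.
Weighted total:
  Participation 89 × 0.28 = 24.92
  Peer review 96 × 0.16 = 15.36
  Term project 84 × 0.06 = 5.04
  Practicals 81 × 0.19 = 15.39
  Homework 71 × 0.31 = 22.01
Sum = 82.72
82.72 is ≥ 82 and < 86 → B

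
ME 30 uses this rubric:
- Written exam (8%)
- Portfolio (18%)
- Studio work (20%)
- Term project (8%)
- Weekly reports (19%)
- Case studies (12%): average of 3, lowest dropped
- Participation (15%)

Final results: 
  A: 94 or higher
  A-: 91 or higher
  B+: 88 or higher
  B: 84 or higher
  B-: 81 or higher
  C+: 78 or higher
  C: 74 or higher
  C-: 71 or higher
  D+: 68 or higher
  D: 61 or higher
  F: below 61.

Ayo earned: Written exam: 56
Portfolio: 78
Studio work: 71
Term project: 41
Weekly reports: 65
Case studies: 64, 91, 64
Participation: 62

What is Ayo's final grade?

Case studies: drop 64 → average of remaining 2 = 155/2 = 77.5
Weighted total:
  Written exam 56 × 0.08 = 4.48
  Portfolio 78 × 0.18 = 14.04
  Studio work 71 × 0.2 = 14.2
  Term project 41 × 0.08 = 3.28
  Weekly reports 65 × 0.19 = 12.35
  Case studies 77.5 × 0.12 = 9.3
  Participation 62 × 0.15 = 9.3
Sum = 66.95
66.95 is ≥ 61 and < 68 → D

D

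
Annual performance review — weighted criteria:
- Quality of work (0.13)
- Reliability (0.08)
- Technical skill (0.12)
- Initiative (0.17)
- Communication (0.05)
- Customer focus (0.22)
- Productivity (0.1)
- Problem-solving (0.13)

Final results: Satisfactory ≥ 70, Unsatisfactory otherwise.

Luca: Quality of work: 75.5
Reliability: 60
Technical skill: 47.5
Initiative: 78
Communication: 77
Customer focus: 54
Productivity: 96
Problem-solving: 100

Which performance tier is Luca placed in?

Satisfactory

Weighted total:
  Quality of work 75.5 × 0.13 = 9.815
  Reliability 60 × 0.08 = 4.8
  Technical skill 47.5 × 0.12 = 5.7
  Initiative 78 × 0.17 = 13.26
  Communication 77 × 0.05 = 3.85
  Customer focus 54 × 0.22 = 11.88
  Productivity 96 × 0.1 = 9.6
  Problem-solving 100 × 0.13 = 13
Sum = 71.905
71.905 ≥ 70 → Satisfactory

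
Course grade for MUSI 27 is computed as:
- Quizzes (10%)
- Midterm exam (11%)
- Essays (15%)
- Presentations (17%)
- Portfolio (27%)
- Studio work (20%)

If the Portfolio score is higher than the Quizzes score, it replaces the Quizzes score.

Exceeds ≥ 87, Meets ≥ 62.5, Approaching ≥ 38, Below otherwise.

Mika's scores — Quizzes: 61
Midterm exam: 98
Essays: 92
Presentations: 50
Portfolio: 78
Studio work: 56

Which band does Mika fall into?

Portfolio (78) > Quizzes (61), so Quizzes counts as 78.
Weighted total:
  Quizzes 78 × 0.1 = 7.8
  Midterm exam 98 × 0.11 = 10.78
  Essays 92 × 0.15 = 13.8
  Presentations 50 × 0.17 = 8.5
  Portfolio 78 × 0.27 = 21.06
  Studio work 56 × 0.2 = 11.2
Sum = 73.14
73.14 is ≥ 62.5 and < 87 → Meets

Meets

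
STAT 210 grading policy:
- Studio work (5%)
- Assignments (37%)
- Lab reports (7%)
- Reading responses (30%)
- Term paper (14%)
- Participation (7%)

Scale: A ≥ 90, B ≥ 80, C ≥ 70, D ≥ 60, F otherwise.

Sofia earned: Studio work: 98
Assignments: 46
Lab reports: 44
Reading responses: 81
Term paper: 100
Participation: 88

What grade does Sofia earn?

Weighted total:
  Studio work 98 × 0.05 = 4.9
  Assignments 46 × 0.37 = 17.02
  Lab reports 44 × 0.07 = 3.08
  Reading responses 81 × 0.3 = 24.3
  Term paper 100 × 0.14 = 14
  Participation 88 × 0.07 = 6.16
Sum = 69.46
69.46 is ≥ 60 and < 70 → D

D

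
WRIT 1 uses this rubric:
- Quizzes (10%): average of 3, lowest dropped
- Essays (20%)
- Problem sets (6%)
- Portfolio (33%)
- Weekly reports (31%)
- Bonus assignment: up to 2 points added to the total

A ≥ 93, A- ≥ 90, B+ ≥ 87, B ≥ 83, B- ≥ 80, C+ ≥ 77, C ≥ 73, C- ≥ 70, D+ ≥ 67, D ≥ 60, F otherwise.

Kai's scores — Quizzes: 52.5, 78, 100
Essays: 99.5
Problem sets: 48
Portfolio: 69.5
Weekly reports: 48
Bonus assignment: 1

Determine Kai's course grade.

C-

Quizzes: drop 52.5 → average of remaining 2 = 178/2 = 89
Weighted total:
  Quizzes 89 × 0.1 = 8.9
  Essays 99.5 × 0.2 = 19.9
  Problem sets 48 × 0.06 = 2.88
  Portfolio 69.5 × 0.33 = 22.935
  Weekly reports 48 × 0.31 = 14.88
Sum = 69.495
Bonus assignment: 69.495 + 1 = 70.495
70.495 is ≥ 70 and < 73 → C-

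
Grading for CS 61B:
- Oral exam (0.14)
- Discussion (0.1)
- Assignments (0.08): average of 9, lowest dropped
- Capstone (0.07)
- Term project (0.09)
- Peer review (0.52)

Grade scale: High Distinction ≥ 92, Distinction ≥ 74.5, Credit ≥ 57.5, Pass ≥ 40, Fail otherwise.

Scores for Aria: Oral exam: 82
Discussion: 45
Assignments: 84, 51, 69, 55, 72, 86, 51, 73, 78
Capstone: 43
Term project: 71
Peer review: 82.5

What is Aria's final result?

Assignments: drop 51 → average of remaining 8 = 568/8 = 71
Weighted total:
  Oral exam 82 × 0.14 = 11.48
  Discussion 45 × 0.1 = 4.5
  Assignments 71 × 0.08 = 5.68
  Capstone 43 × 0.07 = 3.01
  Term project 71 × 0.09 = 6.39
  Peer review 82.5 × 0.52 = 42.9
Sum = 73.96
73.96 is ≥ 57.5 and < 74.5 → Credit

Credit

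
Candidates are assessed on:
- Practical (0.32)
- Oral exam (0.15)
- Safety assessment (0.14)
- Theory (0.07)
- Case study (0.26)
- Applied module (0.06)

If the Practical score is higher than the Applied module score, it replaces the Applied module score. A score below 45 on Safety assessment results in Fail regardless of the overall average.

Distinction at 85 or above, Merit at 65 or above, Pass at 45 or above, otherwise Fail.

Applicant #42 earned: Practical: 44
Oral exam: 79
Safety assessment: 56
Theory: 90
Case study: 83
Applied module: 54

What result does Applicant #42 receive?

Pass

Practical (44) ≤ Applied module (54), so Applied module stays at 54.
Safety assessment score 56 ≥ 45: minimum met.
Weighted total:
  Practical 44 × 0.32 = 14.08
  Oral exam 79 × 0.15 = 11.85
  Safety assessment 56 × 0.14 = 7.84
  Theory 90 × 0.07 = 6.3
  Case study 83 × 0.26 = 21.58
  Applied module 54 × 0.06 = 3.24
Sum = 64.89
64.89 is ≥ 45 and < 65 → Pass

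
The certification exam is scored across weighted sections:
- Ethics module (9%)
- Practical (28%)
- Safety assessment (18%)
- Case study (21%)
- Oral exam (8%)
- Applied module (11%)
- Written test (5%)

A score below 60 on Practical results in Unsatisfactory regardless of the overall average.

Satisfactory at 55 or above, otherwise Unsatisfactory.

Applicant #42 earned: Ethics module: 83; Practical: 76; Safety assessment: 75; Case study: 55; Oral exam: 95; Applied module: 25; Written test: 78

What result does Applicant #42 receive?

Practical score 76 ≥ 60: minimum met.
Weighted total:
  Ethics module 83 × 0.09 = 7.47
  Practical 76 × 0.28 = 21.28
  Safety assessment 75 × 0.18 = 13.5
  Case study 55 × 0.21 = 11.55
  Oral exam 95 × 0.08 = 7.6
  Applied module 25 × 0.11 = 2.75
  Written test 78 × 0.05 = 3.9
Sum = 68.05
68.05 ≥ 55 → Satisfactory

Satisfactory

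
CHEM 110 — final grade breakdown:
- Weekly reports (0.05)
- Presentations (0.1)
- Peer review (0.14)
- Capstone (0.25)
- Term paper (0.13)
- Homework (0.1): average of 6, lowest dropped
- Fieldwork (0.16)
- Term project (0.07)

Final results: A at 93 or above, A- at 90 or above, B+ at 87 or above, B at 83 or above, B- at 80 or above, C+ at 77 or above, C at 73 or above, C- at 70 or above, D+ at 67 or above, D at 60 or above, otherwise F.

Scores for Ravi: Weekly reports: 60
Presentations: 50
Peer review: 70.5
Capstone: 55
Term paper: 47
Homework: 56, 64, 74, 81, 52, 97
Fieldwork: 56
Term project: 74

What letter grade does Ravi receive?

F

Homework: drop 52 → average of remaining 5 = 372/5 = 74.4
Weighted total:
  Weekly reports 60 × 0.05 = 3
  Presentations 50 × 0.1 = 5
  Peer review 70.5 × 0.14 = 9.87
  Capstone 55 × 0.25 = 13.75
  Term paper 47 × 0.13 = 6.11
  Homework 74.4 × 0.1 = 7.44
  Fieldwork 56 × 0.16 = 8.96
  Term project 74 × 0.07 = 5.18
Sum = 59.31
59.31 < 60 → F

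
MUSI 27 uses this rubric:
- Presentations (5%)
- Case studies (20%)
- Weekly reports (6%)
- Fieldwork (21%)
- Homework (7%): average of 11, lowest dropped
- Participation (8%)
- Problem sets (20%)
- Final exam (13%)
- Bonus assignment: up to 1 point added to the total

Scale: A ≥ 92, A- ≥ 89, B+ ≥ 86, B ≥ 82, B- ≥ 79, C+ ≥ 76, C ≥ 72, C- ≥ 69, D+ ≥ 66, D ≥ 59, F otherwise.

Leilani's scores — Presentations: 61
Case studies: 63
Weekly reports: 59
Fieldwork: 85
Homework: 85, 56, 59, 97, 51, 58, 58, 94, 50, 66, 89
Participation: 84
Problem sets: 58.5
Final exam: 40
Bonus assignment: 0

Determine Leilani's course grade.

D

Homework: drop 50 → average of remaining 10 = 713/10 = 71.3
Weighted total:
  Presentations 61 × 0.05 = 3.05
  Case studies 63 × 0.2 = 12.6
  Weekly reports 59 × 0.06 = 3.54
  Fieldwork 85 × 0.21 = 17.85
  Homework 71.3 × 0.07 = 4.991
  Participation 84 × 0.08 = 6.72
  Problem sets 58.5 × 0.2 = 11.7
  Final exam 40 × 0.13 = 5.2
Sum = 65.651
Bonus assignment: 65.651 + 0 = 65.651
65.651 is ≥ 59 and < 66 → D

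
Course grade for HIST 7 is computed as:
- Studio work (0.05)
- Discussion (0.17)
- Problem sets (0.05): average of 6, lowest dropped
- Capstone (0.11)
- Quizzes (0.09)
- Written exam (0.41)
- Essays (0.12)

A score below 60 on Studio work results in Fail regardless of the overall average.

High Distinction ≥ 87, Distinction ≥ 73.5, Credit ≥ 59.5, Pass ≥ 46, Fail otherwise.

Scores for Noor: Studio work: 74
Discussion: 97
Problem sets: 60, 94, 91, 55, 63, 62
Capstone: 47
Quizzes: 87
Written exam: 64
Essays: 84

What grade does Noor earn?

Credit

Problem sets: drop 55 → average of remaining 5 = 370/5 = 74
Studio work score 74 ≥ 60: minimum met.
Weighted total:
  Studio work 74 × 0.05 = 3.7
  Discussion 97 × 0.17 = 16.49
  Problem sets 74 × 0.05 = 3.7
  Capstone 47 × 0.11 = 5.17
  Quizzes 87 × 0.09 = 7.83
  Written exam 64 × 0.41 = 26.24
  Essays 84 × 0.12 = 10.08
Sum = 73.21
73.21 is ≥ 59.5 and < 73.5 → Credit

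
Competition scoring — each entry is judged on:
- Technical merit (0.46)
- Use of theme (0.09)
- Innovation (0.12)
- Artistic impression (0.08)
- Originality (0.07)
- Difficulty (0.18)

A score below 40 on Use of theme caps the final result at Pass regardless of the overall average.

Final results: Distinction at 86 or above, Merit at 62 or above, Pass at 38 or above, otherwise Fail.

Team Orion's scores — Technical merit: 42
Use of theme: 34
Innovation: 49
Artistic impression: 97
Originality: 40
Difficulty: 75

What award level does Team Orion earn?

Pass

Use of theme score 34 < 40: minimum not met.
Weighted total:
  Technical merit 42 × 0.46 = 19.32
  Use of theme 34 × 0.09 = 3.06
  Innovation 49 × 0.12 = 5.88
  Artistic impression 97 × 0.08 = 7.76
  Originality 40 × 0.07 = 2.8
  Difficulty 75 × 0.18 = 13.5
Sum = 52.32
52.32 would be Pass; cap at Pass applies → Pass.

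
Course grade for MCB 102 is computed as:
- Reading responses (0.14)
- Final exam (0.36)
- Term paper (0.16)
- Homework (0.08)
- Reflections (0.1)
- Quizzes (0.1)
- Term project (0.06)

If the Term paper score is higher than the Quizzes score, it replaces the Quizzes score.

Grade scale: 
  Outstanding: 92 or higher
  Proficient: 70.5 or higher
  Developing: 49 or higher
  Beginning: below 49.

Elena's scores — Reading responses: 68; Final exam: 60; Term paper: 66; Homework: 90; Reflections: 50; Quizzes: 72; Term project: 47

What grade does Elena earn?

Term paper (66) ≤ Quizzes (72), so Quizzes stays at 72.
Weighted total:
  Reading responses 68 × 0.14 = 9.52
  Final exam 60 × 0.36 = 21.6
  Term paper 66 × 0.16 = 10.56
  Homework 90 × 0.08 = 7.2
  Reflections 50 × 0.1 = 5
  Quizzes 72 × 0.1 = 7.2
  Term project 47 × 0.06 = 2.82
Sum = 63.9
63.9 is ≥ 49 and < 70.5 → Developing

Developing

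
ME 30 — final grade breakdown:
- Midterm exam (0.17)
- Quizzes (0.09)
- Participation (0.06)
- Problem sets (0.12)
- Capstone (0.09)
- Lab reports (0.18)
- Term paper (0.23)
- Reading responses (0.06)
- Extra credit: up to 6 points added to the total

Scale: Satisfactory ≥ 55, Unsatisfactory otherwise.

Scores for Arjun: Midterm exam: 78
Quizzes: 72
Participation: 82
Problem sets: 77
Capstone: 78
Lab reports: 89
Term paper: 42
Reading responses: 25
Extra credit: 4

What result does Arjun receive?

Weighted total:
  Midterm exam 78 × 0.17 = 13.26
  Quizzes 72 × 0.09 = 6.48
  Participation 82 × 0.06 = 4.92
  Problem sets 77 × 0.12 = 9.24
  Capstone 78 × 0.09 = 7.02
  Lab reports 89 × 0.18 = 16.02
  Term paper 42 × 0.23 = 9.66
  Reading responses 25 × 0.06 = 1.5
Sum = 68.1
Extra credit: 68.1 + 4 = 72.1
72.1 ≥ 55 → Satisfactory

Satisfactory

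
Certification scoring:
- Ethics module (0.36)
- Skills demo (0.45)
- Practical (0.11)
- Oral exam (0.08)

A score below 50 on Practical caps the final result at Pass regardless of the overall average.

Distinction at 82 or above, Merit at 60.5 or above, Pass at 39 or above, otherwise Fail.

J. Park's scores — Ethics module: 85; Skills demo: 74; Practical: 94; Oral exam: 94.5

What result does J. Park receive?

Practical score 94 ≥ 50: minimum met.
Weighted total:
  Ethics module 85 × 0.36 = 30.6
  Skills demo 74 × 0.45 = 33.3
  Practical 94 × 0.11 = 10.34
  Oral exam 94.5 × 0.08 = 7.56
Sum = 81.8
81.8 is ≥ 60.5 and < 82 → Merit

Merit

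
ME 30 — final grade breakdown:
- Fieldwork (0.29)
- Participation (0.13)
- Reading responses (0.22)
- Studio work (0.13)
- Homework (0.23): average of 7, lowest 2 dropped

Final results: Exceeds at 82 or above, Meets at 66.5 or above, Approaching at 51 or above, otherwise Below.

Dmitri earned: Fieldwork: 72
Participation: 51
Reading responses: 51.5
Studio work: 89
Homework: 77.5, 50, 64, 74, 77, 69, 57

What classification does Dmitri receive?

Homework: drop 50, 57 → average of remaining 5 = 361.5/5 = 72.3
Weighted total:
  Fieldwork 72 × 0.29 = 20.88
  Participation 51 × 0.13 = 6.63
  Reading responses 51.5 × 0.22 = 11.33
  Studio work 89 × 0.13 = 11.57
  Homework 72.3 × 0.23 = 16.629
Sum = 67.039
67.039 is ≥ 66.5 and < 82 → Meets

Meets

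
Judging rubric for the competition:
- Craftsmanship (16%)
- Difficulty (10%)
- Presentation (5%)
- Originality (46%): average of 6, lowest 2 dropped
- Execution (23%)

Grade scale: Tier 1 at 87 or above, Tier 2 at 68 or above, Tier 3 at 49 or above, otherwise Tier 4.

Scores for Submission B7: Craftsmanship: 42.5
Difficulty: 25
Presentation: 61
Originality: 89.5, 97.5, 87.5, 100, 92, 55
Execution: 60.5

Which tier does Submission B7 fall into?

Tier 2

Originality: drop 55, 87.5 → average of remaining 4 = 379/4 = 94.75
Weighted total:
  Craftsmanship 42.5 × 0.16 = 6.8
  Difficulty 25 × 0.1 = 2.5
  Presentation 61 × 0.05 = 3.05
  Originality 94.75 × 0.46 = 43.585
  Execution 60.5 × 0.23 = 13.915
Sum = 69.85
69.85 is ≥ 68 and < 87 → Tier 2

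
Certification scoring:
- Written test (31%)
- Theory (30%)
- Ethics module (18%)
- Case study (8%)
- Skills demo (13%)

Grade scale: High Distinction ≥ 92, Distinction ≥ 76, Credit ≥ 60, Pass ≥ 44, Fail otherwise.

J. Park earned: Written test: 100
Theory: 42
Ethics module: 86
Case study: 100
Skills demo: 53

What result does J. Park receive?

Credit

Weighted total:
  Written test 100 × 0.31 = 31
  Theory 42 × 0.3 = 12.6
  Ethics module 86 × 0.18 = 15.48
  Case study 100 × 0.08 = 8
  Skills demo 53 × 0.13 = 6.89
Sum = 73.97
73.97 is ≥ 60 and < 76 → Credit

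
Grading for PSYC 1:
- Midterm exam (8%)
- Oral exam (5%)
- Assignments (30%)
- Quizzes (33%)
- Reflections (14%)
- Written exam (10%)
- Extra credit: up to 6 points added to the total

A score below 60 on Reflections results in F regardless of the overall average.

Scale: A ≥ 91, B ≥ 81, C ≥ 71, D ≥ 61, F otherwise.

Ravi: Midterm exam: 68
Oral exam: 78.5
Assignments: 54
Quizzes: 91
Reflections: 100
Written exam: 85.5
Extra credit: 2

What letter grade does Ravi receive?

Reflections score 100 ≥ 60: minimum met.
Weighted total:
  Midterm exam 68 × 0.08 = 5.44
  Oral exam 78.5 × 0.05 = 3.925
  Assignments 54 × 0.3 = 16.2
  Quizzes 91 × 0.33 = 30.03
  Reflections 100 × 0.14 = 14
  Written exam 85.5 × 0.1 = 8.55
Sum = 78.145
Extra credit: 78.145 + 2 = 80.145
80.145 is ≥ 71 and < 81 → C

C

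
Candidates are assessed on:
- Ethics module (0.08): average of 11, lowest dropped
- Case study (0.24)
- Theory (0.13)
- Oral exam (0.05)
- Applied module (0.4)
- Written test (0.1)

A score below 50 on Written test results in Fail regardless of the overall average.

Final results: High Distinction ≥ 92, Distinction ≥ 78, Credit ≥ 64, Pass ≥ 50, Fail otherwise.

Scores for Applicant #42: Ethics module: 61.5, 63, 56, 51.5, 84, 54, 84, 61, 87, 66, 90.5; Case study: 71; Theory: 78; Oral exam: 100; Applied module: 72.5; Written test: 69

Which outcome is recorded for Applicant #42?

Ethics module: drop 51.5 → average of remaining 10 = 707/10 = 70.7
Written test score 69 ≥ 50: minimum met.
Weighted total:
  Ethics module 70.7 × 0.08 = 5.656
  Case study 71 × 0.24 = 17.04
  Theory 78 × 0.13 = 10.14
  Oral exam 100 × 0.05 = 5
  Applied module 72.5 × 0.4 = 29
  Written test 69 × 0.1 = 6.9
Sum = 73.736
73.736 is ≥ 64 and < 78 → Credit

Credit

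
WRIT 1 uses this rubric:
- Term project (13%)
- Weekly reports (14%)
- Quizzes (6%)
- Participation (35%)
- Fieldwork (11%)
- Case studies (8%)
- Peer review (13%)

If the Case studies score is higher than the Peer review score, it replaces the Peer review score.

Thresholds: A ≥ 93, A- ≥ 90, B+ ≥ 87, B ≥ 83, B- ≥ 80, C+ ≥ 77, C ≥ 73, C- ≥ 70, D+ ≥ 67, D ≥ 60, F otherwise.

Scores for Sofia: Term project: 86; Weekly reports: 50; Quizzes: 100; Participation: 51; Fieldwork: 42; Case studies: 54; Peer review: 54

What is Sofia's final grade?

F

Case studies (54) ≤ Peer review (54), so Peer review stays at 54.
Weighted total:
  Term project 86 × 0.13 = 11.18
  Weekly reports 50 × 0.14 = 7
  Quizzes 100 × 0.06 = 6
  Participation 51 × 0.35 = 17.85
  Fieldwork 42 × 0.11 = 4.62
  Case studies 54 × 0.08 = 4.32
  Peer review 54 × 0.13 = 7.02
Sum = 57.99
57.99 < 60 → F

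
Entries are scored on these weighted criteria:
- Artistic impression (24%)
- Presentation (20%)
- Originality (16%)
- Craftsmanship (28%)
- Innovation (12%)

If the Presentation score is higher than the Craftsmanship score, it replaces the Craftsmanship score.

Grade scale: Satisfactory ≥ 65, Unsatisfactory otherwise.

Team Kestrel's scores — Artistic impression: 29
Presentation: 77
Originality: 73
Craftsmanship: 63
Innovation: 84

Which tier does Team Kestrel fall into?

Satisfactory

Presentation (77) > Craftsmanship (63), so Craftsmanship counts as 77.
Weighted total:
  Artistic impression 29 × 0.24 = 6.96
  Presentation 77 × 0.2 = 15.4
  Originality 73 × 0.16 = 11.68
  Craftsmanship 77 × 0.28 = 21.56
  Innovation 84 × 0.12 = 10.08
Sum = 65.68
65.68 ≥ 65 → Satisfactory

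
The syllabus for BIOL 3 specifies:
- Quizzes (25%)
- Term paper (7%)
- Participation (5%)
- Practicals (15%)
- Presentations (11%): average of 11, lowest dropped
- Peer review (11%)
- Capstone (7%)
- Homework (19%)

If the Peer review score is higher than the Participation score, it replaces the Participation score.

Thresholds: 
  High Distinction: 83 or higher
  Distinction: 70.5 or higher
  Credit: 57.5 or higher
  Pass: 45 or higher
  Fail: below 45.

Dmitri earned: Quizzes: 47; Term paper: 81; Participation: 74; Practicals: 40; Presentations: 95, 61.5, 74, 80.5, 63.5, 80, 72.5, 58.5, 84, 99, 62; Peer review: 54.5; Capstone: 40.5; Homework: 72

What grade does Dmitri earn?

Credit

Presentations: drop 58.5 → average of remaining 10 = 772/10 = 77.2
Peer review (54.5) ≤ Participation (74), so Participation stays at 74.
Weighted total:
  Quizzes 47 × 0.25 = 11.75
  Term paper 81 × 0.07 = 5.67
  Participation 74 × 0.05 = 3.7
  Practicals 40 × 0.15 = 6
  Presentations 77.2 × 0.11 = 8.492
  Peer review 54.5 × 0.11 = 5.995
  Capstone 40.5 × 0.07 = 2.835
  Homework 72 × 0.19 = 13.68
Sum = 58.122
58.122 is ≥ 57.5 and < 70.5 → Credit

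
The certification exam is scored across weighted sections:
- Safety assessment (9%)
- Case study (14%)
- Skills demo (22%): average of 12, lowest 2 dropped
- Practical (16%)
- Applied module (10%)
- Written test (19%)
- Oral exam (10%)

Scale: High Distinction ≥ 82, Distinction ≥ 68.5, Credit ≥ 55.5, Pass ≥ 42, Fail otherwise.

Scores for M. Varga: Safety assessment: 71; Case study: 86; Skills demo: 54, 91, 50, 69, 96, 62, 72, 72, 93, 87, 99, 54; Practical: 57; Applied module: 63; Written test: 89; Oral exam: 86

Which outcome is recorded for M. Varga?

Skills demo: drop 50, 54 → average of remaining 10 = 795/10 = 79.5
Weighted total:
  Safety assessment 71 × 0.09 = 6.39
  Case study 86 × 0.14 = 12.04
  Skills demo 79.5 × 0.22 = 17.49
  Practical 57 × 0.16 = 9.12
  Applied module 63 × 0.1 = 6.3
  Written test 89 × 0.19 = 16.91
  Oral exam 86 × 0.1 = 8.6
Sum = 76.85
76.85 is ≥ 68.5 and < 82 → Distinction

Distinction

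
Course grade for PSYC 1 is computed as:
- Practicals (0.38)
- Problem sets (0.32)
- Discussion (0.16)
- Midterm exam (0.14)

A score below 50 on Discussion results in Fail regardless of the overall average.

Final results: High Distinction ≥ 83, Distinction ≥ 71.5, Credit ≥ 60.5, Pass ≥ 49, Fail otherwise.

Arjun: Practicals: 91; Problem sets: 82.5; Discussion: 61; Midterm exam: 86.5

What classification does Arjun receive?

Distinction

Discussion score 61 ≥ 50: minimum met.
Weighted total:
  Practicals 91 × 0.38 = 34.58
  Problem sets 82.5 × 0.32 = 26.4
  Discussion 61 × 0.16 = 9.76
  Midterm exam 86.5 × 0.14 = 12.11
Sum = 82.85
82.85 is ≥ 71.5 and < 83 → Distinction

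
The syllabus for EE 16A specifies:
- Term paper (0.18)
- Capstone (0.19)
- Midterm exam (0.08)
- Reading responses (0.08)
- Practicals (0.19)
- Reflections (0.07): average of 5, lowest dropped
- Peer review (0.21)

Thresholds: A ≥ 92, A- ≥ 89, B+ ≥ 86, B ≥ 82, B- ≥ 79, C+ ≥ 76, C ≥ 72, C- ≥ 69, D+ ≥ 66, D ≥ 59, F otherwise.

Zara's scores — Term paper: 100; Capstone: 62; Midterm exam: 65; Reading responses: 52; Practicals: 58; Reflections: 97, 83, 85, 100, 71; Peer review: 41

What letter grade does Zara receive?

Reflections: drop 71 → average of remaining 4 = 365/4 = 91.25
Weighted total:
  Term paper 100 × 0.18 = 18
  Capstone 62 × 0.19 = 11.78
  Midterm exam 65 × 0.08 = 5.2
  Reading responses 52 × 0.08 = 4.16
  Practicals 58 × 0.19 = 11.02
  Reflections 91.25 × 0.07 = 6.3875
  Peer review 41 × 0.21 = 8.61
Sum = 65.1575
65.1575 is ≥ 59 and < 66 → D

D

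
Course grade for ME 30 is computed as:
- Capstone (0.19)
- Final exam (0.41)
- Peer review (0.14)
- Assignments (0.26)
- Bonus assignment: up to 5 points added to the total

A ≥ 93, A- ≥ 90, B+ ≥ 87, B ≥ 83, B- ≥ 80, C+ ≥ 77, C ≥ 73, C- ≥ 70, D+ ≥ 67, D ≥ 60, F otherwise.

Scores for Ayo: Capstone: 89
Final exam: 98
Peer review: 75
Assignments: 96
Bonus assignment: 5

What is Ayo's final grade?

Weighted total:
  Capstone 89 × 0.19 = 16.91
  Final exam 98 × 0.41 = 40.18
  Peer review 75 × 0.14 = 10.5
  Assignments 96 × 0.26 = 24.96
Sum = 92.55
Bonus assignment: 92.55 + 5 = 97.55
97.55 ≥ 93 → A

A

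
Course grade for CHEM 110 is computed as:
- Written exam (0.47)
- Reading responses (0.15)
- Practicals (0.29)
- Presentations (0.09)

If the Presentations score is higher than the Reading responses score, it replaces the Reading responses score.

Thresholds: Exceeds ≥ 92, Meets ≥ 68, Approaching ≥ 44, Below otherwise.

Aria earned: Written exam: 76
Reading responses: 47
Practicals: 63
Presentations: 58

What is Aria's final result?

Presentations (58) > Reading responses (47), so Reading responses counts as 58.
Weighted total:
  Written exam 76 × 0.47 = 35.72
  Reading responses 58 × 0.15 = 8.7
  Practicals 63 × 0.29 = 18.27
  Presentations 58 × 0.09 = 5.22
Sum = 67.91
67.91 is ≥ 44 and < 68 → Approaching

Approaching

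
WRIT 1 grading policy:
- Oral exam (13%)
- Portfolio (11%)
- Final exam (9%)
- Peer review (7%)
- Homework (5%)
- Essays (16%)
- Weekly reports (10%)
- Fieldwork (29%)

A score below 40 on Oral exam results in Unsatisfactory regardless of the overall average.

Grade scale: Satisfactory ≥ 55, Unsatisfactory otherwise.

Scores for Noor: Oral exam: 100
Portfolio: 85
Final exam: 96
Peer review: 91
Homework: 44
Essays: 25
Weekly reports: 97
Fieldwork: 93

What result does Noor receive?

Satisfactory

Oral exam score 100 ≥ 40: minimum met.
Weighted total:
  Oral exam 100 × 0.13 = 13
  Portfolio 85 × 0.11 = 9.35
  Final exam 96 × 0.09 = 8.64
  Peer review 91 × 0.07 = 6.37
  Homework 44 × 0.05 = 2.2
  Essays 25 × 0.16 = 4
  Weekly reports 97 × 0.1 = 9.7
  Fieldwork 93 × 0.29 = 26.97
Sum = 80.23
80.23 ≥ 55 → Satisfactory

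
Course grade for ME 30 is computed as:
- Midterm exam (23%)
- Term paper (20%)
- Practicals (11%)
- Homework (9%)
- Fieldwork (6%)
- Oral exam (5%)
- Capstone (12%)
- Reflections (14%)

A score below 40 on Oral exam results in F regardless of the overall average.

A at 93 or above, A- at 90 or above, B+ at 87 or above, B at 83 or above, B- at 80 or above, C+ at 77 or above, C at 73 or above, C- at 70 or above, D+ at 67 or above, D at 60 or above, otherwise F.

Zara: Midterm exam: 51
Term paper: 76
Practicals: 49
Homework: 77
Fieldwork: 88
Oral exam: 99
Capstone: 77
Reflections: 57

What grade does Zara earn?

D

Oral exam score 99 ≥ 40: minimum met.
Weighted total:
  Midterm exam 51 × 0.23 = 11.73
  Term paper 76 × 0.2 = 15.2
  Practicals 49 × 0.11 = 5.39
  Homework 77 × 0.09 = 6.93
  Fieldwork 88 × 0.06 = 5.28
  Oral exam 99 × 0.05 = 4.95
  Capstone 77 × 0.12 = 9.24
  Reflections 57 × 0.14 = 7.98
Sum = 66.7
66.7 is ≥ 60 and < 67 → D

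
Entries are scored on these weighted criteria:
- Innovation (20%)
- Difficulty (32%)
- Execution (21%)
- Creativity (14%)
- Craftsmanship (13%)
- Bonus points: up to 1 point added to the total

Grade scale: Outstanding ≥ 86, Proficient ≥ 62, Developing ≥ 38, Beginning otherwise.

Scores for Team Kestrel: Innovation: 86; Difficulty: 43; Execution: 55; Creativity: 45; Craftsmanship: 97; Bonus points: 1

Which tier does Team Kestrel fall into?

Weighted total:
  Innovation 86 × 0.2 = 17.2
  Difficulty 43 × 0.32 = 13.76
  Execution 55 × 0.21 = 11.55
  Creativity 45 × 0.14 = 6.3
  Craftsmanship 97 × 0.13 = 12.61
Sum = 61.42
Bonus points: 61.42 + 1 = 62.42
62.42 is ≥ 62 and < 86 → Proficient

Proficient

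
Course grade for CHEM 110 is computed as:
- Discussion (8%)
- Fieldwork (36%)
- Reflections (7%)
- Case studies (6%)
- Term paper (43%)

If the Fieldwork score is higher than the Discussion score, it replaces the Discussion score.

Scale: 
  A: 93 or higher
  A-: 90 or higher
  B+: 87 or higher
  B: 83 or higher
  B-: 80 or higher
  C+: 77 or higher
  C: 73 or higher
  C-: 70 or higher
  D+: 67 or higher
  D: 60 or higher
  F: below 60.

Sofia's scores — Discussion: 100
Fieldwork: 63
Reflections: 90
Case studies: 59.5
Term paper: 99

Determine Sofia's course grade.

B

Fieldwork (63) ≤ Discussion (100), so Discussion stays at 100.
Weighted total:
  Discussion 100 × 0.08 = 8
  Fieldwork 63 × 0.36 = 22.68
  Reflections 90 × 0.07 = 6.3
  Case studies 59.5 × 0.06 = 3.57
  Term paper 99 × 0.43 = 42.57
Sum = 83.12
83.12 is ≥ 83 and < 87 → B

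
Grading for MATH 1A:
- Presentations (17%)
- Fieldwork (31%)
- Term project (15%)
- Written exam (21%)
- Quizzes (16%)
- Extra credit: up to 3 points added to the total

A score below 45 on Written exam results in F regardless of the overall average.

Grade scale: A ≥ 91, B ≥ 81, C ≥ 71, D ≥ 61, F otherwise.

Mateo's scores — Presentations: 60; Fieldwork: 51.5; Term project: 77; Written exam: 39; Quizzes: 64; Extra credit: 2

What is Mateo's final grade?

Written exam score 39 < 45: minimum not met.
Weighted total:
  Presentations 60 × 0.17 = 10.2
  Fieldwork 51.5 × 0.31 = 15.965
  Term project 77 × 0.15 = 11.55
  Written exam 39 × 0.21 = 8.19
  Quizzes 64 × 0.16 = 10.24
Sum = 56.145
Extra credit: 56.145 + 2 = 58.145
Because the Written exam minimum was not met, the result is F.

F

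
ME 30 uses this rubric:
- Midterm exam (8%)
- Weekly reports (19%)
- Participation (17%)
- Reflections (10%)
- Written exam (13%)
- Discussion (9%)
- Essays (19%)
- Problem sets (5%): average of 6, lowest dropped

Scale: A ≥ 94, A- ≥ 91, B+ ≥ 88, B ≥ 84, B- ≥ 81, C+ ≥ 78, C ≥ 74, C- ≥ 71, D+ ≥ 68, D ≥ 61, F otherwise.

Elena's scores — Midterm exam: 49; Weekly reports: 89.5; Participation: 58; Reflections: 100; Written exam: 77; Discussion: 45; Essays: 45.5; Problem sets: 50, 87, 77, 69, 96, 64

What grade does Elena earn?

Problem sets: drop 50 → average of remaining 5 = 393/5 = 78.6
Weighted total:
  Midterm exam 49 × 0.08 = 3.92
  Weekly reports 89.5 × 0.19 = 17.005
  Participation 58 × 0.17 = 9.86
  Reflections 100 × 0.1 = 10
  Written exam 77 × 0.13 = 10.01
  Discussion 45 × 0.09 = 4.05
  Essays 45.5 × 0.19 = 8.645
  Problem sets 78.6 × 0.05 = 3.93
Sum = 67.42
67.42 is ≥ 61 and < 68 → D

D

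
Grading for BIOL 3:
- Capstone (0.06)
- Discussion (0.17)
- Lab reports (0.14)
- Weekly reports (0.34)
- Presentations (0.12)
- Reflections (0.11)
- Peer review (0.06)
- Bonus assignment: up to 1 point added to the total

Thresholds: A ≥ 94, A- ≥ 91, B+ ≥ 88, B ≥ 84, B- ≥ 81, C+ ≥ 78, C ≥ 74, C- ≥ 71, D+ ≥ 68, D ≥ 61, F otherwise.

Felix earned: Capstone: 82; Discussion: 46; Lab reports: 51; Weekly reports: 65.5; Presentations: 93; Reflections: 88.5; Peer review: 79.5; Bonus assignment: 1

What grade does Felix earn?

Weighted total:
  Capstone 82 × 0.06 = 4.92
  Discussion 46 × 0.17 = 7.82
  Lab reports 51 × 0.14 = 7.14
  Weekly reports 65.5 × 0.34 = 22.27
  Presentations 93 × 0.12 = 11.16
  Reflections 88.5 × 0.11 = 9.735
  Peer review 79.5 × 0.06 = 4.77
Sum = 67.815
Bonus assignment: 67.815 + 1 = 68.815
68.815 is ≥ 68 and < 71 → D+

D+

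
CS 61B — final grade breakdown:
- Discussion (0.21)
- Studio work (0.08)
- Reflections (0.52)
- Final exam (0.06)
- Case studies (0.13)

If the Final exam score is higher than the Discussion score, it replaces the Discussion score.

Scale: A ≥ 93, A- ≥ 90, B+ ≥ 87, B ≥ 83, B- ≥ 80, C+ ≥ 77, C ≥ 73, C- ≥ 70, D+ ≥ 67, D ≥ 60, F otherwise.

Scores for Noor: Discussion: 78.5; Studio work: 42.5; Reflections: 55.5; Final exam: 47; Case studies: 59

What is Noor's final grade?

Final exam (47) ≤ Discussion (78.5), so Discussion stays at 78.5.
Weighted total:
  Discussion 78.5 × 0.21 = 16.485
  Studio work 42.5 × 0.08 = 3.4
  Reflections 55.5 × 0.52 = 28.86
  Final exam 47 × 0.06 = 2.82
  Case studies 59 × 0.13 = 7.67
Sum = 59.235
59.235 < 60 → F

F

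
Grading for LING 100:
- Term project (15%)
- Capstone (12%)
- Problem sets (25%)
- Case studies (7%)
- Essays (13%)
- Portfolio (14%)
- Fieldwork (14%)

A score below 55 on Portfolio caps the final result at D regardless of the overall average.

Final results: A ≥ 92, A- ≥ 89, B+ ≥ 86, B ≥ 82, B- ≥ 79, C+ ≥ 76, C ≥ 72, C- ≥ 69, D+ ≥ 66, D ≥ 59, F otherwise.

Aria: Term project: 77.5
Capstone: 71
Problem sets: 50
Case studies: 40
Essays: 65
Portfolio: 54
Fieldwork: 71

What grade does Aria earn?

Portfolio score 54 < 55: minimum not met.
Weighted total:
  Term project 77.5 × 0.15 = 11.625
  Capstone 71 × 0.12 = 8.52
  Problem sets 50 × 0.25 = 12.5
  Case studies 40 × 0.07 = 2.8
  Essays 65 × 0.13 = 8.45
  Portfolio 54 × 0.14 = 7.56
  Fieldwork 71 × 0.14 = 9.94
Sum = 61.395
61.395 would be D; cap at D applies → D.

D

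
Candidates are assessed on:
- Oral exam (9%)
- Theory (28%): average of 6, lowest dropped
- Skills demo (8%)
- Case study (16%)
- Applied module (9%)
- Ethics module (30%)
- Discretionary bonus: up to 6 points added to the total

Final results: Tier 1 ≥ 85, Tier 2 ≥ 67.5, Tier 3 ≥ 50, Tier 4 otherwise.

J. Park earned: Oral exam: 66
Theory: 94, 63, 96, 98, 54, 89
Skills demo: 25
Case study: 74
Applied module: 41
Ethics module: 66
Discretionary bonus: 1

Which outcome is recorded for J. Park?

Theory: drop 54 → average of remaining 5 = 440/5 = 88
Weighted total:
  Oral exam 66 × 0.09 = 5.94
  Theory 88 × 0.28 = 24.64
  Skills demo 25 × 0.08 = 2
  Case study 74 × 0.16 = 11.84
  Applied module 41 × 0.09 = 3.69
  Ethics module 66 × 0.3 = 19.8
Sum = 67.91
Discretionary bonus: 67.91 + 1 = 68.91
68.91 is ≥ 67.5 and < 85 → Tier 2

Tier 2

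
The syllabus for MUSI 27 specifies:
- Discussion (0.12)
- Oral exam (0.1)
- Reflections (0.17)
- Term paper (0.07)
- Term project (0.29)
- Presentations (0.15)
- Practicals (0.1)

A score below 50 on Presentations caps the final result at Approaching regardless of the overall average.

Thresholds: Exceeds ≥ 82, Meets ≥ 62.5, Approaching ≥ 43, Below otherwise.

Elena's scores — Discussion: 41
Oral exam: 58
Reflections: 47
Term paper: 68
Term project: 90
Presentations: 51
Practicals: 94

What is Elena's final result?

Meets

Presentations score 51 ≥ 50: minimum met.
Weighted total:
  Discussion 41 × 0.12 = 4.92
  Oral exam 58 × 0.1 = 5.8
  Reflections 47 × 0.17 = 7.99
  Term paper 68 × 0.07 = 4.76
  Term project 90 × 0.29 = 26.1
  Presentations 51 × 0.15 = 7.65
  Practicals 94 × 0.1 = 9.4
Sum = 66.62
66.62 is ≥ 62.5 and < 82 → Meets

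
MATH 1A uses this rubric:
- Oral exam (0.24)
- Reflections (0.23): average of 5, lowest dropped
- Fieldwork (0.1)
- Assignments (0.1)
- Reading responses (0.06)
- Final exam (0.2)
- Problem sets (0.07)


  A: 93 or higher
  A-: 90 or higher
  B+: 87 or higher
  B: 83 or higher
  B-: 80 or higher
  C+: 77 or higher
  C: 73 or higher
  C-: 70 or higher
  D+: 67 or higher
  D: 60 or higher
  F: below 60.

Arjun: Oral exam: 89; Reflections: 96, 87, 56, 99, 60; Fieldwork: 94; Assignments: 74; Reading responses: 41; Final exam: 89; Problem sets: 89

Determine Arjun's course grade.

Reflections: drop 56 → average of remaining 4 = 342/4 = 85.5
Weighted total:
  Oral exam 89 × 0.24 = 21.36
  Reflections 85.5 × 0.23 = 19.665
  Fieldwork 94 × 0.1 = 9.4
  Assignments 74 × 0.1 = 7.4
  Reading responses 41 × 0.06 = 2.46
  Final exam 89 × 0.2 = 17.8
  Problem sets 89 × 0.07 = 6.23
Sum = 84.315
84.315 is ≥ 83 and < 87 → B

B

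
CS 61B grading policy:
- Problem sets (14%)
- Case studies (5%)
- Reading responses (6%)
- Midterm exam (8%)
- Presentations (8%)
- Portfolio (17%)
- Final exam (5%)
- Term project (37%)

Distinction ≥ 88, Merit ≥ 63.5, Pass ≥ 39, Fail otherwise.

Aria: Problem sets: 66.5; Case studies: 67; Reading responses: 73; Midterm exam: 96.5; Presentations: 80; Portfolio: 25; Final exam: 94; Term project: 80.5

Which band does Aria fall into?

Weighted total:
  Problem sets 66.5 × 0.14 = 9.31
  Case studies 67 × 0.05 = 3.35
  Reading responses 73 × 0.06 = 4.38
  Midterm exam 96.5 × 0.08 = 7.72
  Presentations 80 × 0.08 = 6.4
  Portfolio 25 × 0.17 = 4.25
  Final exam 94 × 0.05 = 4.7
  Term project 80.5 × 0.37 = 29.785
Sum = 69.895
69.895 is ≥ 63.5 and < 88 → Merit

Merit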